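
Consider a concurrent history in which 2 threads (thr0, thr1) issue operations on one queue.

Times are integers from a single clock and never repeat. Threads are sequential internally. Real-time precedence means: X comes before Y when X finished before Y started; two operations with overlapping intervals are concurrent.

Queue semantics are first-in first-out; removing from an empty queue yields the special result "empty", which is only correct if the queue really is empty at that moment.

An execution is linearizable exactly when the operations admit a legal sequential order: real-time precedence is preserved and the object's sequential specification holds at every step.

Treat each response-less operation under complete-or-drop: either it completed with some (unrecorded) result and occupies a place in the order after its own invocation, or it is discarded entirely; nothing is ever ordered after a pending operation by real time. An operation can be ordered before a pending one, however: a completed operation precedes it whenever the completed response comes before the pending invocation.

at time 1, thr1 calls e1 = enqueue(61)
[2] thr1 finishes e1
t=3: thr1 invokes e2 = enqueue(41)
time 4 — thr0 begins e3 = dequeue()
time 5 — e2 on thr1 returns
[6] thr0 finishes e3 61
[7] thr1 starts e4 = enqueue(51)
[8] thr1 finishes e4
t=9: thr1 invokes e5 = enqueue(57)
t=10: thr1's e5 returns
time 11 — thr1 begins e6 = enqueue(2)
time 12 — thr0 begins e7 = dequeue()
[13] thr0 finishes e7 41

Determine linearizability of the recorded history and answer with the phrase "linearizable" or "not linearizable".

linearizable

one valid linearization: e1, e2, e3, e4, e5, e6, e7
step 1: e1 enqueue(61) — queue <61>
step 2: e2 enqueue(41) — queue <61,41>
step 3: e3 dequeue() → 61 — queue <41>
step 4: e4 enqueue(51) — queue <41,51>
step 5: e5 enqueue(57) — queue <41,51,57>
step 6: e6 enqueue(2) (pending, included) — queue <41,51,57,2>
step 7: e7 dequeue() → 41 — queue <51,57,2>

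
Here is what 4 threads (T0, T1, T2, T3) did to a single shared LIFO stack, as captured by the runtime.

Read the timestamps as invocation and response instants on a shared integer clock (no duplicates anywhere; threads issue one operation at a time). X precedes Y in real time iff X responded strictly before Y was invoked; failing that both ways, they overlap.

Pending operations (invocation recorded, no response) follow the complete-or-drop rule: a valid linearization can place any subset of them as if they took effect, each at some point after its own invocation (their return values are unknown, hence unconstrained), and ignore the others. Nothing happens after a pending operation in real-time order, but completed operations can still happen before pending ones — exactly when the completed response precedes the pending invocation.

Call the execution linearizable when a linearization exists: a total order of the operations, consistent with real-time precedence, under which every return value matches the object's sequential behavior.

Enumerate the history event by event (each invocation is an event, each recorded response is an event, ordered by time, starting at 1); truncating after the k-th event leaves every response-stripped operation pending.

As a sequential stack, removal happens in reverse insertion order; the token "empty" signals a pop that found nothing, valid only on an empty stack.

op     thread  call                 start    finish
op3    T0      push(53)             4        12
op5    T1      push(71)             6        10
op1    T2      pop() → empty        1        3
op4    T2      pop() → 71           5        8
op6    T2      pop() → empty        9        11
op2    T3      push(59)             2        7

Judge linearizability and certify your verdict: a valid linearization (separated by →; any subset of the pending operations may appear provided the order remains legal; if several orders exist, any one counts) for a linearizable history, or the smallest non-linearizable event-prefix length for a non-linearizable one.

prefix check: 1..10 passes, 1..11 fails once op6's time-11 response joins
5 completed operations, 11 real-time-consistent orders — every LIFO stack replay fails
including or dropping the 1 pending operation (op3) in any combination fails
sample order op1, op2, op4, op5, op6 (pending dropped) stalls at step 3 — op4 pop() → 71 has no legal effect
sample order op1, op2, op4, op6, op5 (pending dropped) stalls at step 3 — op4 pop() → 71 has no legal effect

not linearizable — minimal violating prefix: 11 events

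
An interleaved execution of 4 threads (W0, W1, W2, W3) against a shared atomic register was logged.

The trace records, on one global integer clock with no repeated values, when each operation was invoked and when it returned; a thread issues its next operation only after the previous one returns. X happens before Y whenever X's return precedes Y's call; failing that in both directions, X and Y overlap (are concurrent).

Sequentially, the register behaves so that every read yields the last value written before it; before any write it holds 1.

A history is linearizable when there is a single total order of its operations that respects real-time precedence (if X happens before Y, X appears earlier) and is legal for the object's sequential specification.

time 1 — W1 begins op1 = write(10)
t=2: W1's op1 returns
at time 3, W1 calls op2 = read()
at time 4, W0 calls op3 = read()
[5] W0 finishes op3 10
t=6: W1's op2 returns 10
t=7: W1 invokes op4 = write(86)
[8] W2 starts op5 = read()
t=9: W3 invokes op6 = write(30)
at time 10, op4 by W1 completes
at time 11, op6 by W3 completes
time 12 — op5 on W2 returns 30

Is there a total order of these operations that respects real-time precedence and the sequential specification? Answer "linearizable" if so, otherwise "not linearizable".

witness order: op1, op2, op3, op4, op6, op5
1. op1 write(10), leaving value 10
2. op2 read() → 10, leaving value 10
3. op3 read() → 10, leaving value 10
4. op4 write(86), leaving value 86
5. op6 write(30), leaving value 30
6. op5 read() → 30, leaving value 30

linearizable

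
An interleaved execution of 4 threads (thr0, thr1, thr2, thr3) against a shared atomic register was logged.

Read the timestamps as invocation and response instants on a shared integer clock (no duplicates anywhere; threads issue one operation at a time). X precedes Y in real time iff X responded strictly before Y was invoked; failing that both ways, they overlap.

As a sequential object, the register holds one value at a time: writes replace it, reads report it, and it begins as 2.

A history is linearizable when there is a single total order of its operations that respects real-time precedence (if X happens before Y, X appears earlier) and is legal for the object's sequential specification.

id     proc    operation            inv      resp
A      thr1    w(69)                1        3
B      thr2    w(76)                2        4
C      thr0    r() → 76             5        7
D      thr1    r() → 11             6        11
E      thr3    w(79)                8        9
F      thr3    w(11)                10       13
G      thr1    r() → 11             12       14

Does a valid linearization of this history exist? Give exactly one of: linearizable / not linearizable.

linearizable

a witness: A, B, C, E, F, D, G
after step 1 (A w(69)): value 69
after step 2 (B w(76)): value 76
after step 3 (C r() → 76): value 76
after step 4 (E w(79)): value 79
after step 5 (F w(11)): value 11
after step 6 (D r() → 11): value 11
after step 7 (G r() → 11): value 11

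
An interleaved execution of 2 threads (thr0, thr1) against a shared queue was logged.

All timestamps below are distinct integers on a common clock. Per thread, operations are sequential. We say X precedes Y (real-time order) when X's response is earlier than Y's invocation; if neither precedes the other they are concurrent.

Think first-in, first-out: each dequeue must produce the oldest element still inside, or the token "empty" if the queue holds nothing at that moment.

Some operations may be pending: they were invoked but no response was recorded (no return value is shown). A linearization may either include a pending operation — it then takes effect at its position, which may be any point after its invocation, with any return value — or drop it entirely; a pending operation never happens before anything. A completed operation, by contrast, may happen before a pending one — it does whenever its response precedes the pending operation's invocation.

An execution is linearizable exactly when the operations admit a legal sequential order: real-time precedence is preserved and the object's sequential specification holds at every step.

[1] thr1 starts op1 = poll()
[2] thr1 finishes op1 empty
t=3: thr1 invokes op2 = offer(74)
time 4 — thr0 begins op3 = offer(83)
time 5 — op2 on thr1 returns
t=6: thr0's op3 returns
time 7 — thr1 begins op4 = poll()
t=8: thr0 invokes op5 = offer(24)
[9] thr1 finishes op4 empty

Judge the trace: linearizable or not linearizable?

not linearizable

through event 8 a valid linearization exists; event 9 (op4 responding at time 9) ends that
every one of the 2 real-time-consistent orders over 4 completed queue ops fails the sequential spec
completion choices over the 1 pending operation (op5) were checked; none helps
e.g. op1, op2, op3, op4 (pending dropped): illegal at step 4, since op4 poll() → empty cannot apply there
e.g. op1, op3, op2, op4 (pending dropped): illegal at step 4, since op4 poll() → empty cannot apply there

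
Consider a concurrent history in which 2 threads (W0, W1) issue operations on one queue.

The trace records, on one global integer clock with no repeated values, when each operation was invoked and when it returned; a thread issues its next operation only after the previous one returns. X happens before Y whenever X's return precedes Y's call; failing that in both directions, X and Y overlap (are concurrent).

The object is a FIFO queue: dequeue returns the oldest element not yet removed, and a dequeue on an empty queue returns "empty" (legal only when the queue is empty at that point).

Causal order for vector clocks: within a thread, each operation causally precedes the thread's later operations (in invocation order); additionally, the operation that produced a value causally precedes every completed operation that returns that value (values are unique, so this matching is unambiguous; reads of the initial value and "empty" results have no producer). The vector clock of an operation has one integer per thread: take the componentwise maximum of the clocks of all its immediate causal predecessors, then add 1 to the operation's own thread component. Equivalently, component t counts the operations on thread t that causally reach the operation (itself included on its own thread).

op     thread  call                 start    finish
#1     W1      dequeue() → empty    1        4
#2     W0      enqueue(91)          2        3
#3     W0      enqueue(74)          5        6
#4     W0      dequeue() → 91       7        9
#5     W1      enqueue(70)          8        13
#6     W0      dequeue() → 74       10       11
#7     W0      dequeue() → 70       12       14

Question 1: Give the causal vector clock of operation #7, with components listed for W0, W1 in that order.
(5, 2)

invoked at 1, #1 has no predecessors; its own W1 bump gives (0, 1)
invoked at 2, #2 has no predecessors; its own W0 bump gives (1, 0)
#5 (invocation 8): componentwise max over VC(#1)=(0, 1), +1 at W1, giving (0, 2)
#3 (invocation 5): componentwise max over VC(#2)=(1, 0), +1 at W0, giving (2, 0)
#4 (invocation 7): componentwise max over VC(#2)=(1, 0), VC(#3)=(2, 0), +1 at W0, giving (3, 0)
#6 (invocation 10): componentwise max over VC(#3)=(2, 0), VC(#4)=(3, 0), +1 at W0, giving (4, 0)
#7 (invocation 12): componentwise max over VC(#5)=(0, 2), VC(#6)=(4, 0), +1 at W0, giving (5, 2)
target: VC(#7) = (5, 2)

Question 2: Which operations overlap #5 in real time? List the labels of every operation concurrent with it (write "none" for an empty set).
#4, #6, #7

#5 runs from 8 to 13; window-overlapping ops are concurrent
#1 [1,4]: before
#2 [2,3]: before
#3 [5,6]: before
#4 [7,9]: concurrent
#6 [10,11]: concurrent
#7 [12,14]: concurrent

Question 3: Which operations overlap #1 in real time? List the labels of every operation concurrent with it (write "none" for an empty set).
#2

overlap test against #1 [1,4]: concurrent iff the interval meets 1..4
#2 [2,3]: concurrent
#3 [5,6]: after
#4 [7,9]: after
#5 [8,13]: after
#6 [10,11]: after
#7 [12,14]: after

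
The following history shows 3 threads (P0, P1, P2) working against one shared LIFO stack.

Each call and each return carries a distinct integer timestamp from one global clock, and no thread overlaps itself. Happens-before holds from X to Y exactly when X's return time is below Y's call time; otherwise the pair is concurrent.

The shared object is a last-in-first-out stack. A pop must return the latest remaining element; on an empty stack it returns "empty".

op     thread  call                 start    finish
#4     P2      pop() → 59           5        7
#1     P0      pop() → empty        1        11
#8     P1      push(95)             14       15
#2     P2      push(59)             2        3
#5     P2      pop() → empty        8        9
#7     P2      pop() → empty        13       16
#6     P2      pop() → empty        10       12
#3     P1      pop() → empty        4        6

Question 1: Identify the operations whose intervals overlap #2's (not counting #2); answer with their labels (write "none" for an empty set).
#1

#2 spans [2,3]; an op avoiding the whole window 2..3 is ordered, any other is concurrent
#1 [1,11]: concurrent
#3 [4,6]: after
#4 [5,7]: after
#5 [8,9]: after
#6 [10,12]: after
#7 [13,16]: after
#8 [14,15]: after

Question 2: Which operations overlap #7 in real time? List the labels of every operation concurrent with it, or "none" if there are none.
#8

overlap test against #7 [13,16]: concurrent iff the interval meets 13..16
#1 [1,11]: before
#2 [2,3]: before
#3 [4,6]: before
#4 [5,7]: before
#5 [8,9]: before
#6 [10,12]: before
#8 [14,15]: concurrent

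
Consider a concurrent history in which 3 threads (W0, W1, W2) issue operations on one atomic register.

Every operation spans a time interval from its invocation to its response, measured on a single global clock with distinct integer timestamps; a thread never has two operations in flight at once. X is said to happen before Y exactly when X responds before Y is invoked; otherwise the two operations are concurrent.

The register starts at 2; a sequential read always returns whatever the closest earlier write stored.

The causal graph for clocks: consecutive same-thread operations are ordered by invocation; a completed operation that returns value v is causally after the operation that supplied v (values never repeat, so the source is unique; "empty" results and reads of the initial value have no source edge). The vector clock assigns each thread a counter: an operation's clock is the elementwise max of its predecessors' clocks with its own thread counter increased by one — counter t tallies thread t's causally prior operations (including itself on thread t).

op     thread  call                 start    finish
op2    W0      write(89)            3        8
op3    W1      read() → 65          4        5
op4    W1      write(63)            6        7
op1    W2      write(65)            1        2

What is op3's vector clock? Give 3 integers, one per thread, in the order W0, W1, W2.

(0, 1, 1)

VC(op1, invoked at 1): no causal predecessors; +1 on W2 → (0, 0, 1)
VC(op2, invoked at 3): no causal predecessors; +1 on W0 → (1, 0, 0)
op3 (invocation 4): componentwise max over VC(op1)=(0, 0, 1), +1 at W1, giving (0, 1, 1)
op4 (invocation 6): componentwise max over VC(op3)=(0, 1, 1), +1 at W1, giving (0, 2, 1)
target: VC(op3) = (0, 1, 1)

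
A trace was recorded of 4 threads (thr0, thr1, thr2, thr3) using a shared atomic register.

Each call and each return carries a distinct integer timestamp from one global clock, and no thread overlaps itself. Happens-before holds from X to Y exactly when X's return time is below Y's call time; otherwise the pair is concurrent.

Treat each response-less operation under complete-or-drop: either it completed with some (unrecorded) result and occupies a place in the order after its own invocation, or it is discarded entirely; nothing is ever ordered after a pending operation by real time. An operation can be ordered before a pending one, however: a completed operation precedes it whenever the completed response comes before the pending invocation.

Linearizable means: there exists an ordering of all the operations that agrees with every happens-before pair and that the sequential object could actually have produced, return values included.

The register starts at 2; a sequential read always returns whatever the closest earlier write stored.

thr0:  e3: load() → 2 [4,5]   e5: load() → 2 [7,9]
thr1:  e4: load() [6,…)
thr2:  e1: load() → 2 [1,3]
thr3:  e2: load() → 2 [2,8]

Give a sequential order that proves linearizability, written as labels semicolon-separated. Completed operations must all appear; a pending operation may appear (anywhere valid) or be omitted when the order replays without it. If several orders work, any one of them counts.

e1; e2; e3; e4; e5

after step 1 (e1 load() → 2): value 2
after step 2 (e2 load() → 2): value 2
after step 3 (e3 load() → 2): value 2
after step 4 (e4 load() (pending, included)): value 2
after step 5 (e5 load() → 2): value 2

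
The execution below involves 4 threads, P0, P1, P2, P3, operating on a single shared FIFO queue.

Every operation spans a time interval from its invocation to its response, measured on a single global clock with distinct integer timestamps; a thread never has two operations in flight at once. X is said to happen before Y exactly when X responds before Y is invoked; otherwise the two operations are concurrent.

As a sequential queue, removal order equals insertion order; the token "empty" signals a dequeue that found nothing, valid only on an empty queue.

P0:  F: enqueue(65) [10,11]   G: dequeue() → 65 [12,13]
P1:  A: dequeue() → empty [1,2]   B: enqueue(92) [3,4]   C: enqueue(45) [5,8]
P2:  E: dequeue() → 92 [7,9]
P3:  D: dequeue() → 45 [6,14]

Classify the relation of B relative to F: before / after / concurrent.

before

B spans [3,4], F spans [10,11]
resp(B)=4 < inv(F)=10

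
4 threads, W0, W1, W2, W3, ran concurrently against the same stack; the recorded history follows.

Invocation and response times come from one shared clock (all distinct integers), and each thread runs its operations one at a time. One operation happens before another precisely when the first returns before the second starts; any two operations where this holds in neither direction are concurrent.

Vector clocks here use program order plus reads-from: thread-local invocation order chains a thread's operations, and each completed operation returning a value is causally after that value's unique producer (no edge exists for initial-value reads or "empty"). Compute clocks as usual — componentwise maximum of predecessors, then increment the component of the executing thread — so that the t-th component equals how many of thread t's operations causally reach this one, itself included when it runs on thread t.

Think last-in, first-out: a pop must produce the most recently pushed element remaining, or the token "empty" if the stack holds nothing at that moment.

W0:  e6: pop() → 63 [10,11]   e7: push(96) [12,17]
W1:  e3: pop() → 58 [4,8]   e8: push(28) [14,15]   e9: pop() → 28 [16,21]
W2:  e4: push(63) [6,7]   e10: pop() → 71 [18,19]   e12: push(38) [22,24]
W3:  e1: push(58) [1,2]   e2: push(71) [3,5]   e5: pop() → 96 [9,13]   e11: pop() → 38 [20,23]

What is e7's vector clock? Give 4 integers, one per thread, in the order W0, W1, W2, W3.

e1 (invocation 1): nothing precedes it; W3's component alone gives (0, 0, 0, 1)
e4 (invocation 6): nothing precedes it; W2's component alone gives (0, 0, 1, 0)
e2, invoked 3, takes VC(e1)=(0, 0, 0, 1) under max, adds 1 for W3 → (0, 0, 0, 2)
e3, invoked 4, takes VC(e1)=(0, 0, 0, 1) under max, adds 1 for W1 → (0, 1, 0, 1)
e6, invoked 10, takes VC(e4)=(0, 0, 1, 0) under max, adds 1 for W0 → (1, 0, 1, 0)
e8, invoked 14, takes VC(e3)=(0, 1, 0, 1) under max, adds 1 for W1 → (0, 2, 0, 1)
e7, invoked 12, takes VC(e6)=(1, 0, 1, 0) under max, adds 1 for W0 → (2, 0, 1, 0)
e10, invoked 18, takes VC(e2)=(0, 0, 0, 2), VC(e4)=(0, 0, 1, 0) under max, adds 1 for W2 → (0, 0, 2, 2)
e9, invoked 16, takes VC(e8)=(0, 2, 0, 1) under max, adds 1 for W1 → (0, 3, 0, 1)
e12, invoked 22, takes VC(e10)=(0, 0, 2, 2) under max, adds 1 for W2 → (0, 0, 3, 2)
e5, invoked 9, takes VC(e2)=(0, 0, 0, 2), VC(e7)=(2, 0, 1, 0) under max, adds 1 for W3 → (2, 0, 1, 3)
e11, invoked 20, takes VC(e5)=(2, 0, 1, 3), VC(e12)=(0, 0, 3, 2) under max, adds 1 for W3 → (2, 0, 3, 4)
target: VC(e7) = (2, 0, 1, 0)

(2, 0, 1, 0)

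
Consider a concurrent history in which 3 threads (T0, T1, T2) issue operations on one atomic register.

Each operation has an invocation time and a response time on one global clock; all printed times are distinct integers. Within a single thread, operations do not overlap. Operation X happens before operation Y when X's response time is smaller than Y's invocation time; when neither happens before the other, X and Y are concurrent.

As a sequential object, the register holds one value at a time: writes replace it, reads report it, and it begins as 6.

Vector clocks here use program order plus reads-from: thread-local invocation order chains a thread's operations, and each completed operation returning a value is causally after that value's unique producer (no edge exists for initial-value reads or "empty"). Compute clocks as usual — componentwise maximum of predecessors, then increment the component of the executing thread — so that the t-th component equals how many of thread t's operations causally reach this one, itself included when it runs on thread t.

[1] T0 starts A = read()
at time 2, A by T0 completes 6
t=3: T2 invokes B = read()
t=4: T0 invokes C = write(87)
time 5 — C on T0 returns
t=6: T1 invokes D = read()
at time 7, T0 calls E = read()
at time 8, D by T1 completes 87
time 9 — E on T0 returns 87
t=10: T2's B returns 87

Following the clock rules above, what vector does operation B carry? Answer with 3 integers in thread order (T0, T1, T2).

(2, 0, 1)

A, invoked 1, has no incoming edges; only T0's bump applies → (1, 0, 0)
C (invocation 4): componentwise max over VC(A)=(1, 0, 0), +1 at T0, giving (2, 0, 0)
B (invocation 3): componentwise max over VC(C)=(2, 0, 0), +1 at T2, giving (2, 0, 1)
D (invocation 6): componentwise max over VC(C)=(2, 0, 0), +1 at T1, giving (2, 1, 0)
E (invocation 7): componentwise max over VC(C)=(2, 0, 0), +1 at T0, giving (3, 0, 0)
target: VC(B) = (2, 0, 1)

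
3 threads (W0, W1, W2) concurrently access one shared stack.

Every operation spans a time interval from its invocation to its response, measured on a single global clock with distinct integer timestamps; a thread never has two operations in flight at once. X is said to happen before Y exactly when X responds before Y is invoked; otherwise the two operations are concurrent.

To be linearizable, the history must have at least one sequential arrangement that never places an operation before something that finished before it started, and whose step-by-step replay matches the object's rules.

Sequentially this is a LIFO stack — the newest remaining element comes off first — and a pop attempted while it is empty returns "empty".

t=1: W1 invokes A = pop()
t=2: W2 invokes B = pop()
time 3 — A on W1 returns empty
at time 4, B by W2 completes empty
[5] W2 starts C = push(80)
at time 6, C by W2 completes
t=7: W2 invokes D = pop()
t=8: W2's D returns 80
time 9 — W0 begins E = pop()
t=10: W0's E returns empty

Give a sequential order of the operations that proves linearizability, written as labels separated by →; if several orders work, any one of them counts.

A → B → C → D → E

1. A pop() → empty, leaving stack <>
2. B pop() → empty, leaving stack <>
3. C push(80), leaving stack <80>
4. D pop() → 80, leaving stack <>
5. E pop() → empty, leaving stack <>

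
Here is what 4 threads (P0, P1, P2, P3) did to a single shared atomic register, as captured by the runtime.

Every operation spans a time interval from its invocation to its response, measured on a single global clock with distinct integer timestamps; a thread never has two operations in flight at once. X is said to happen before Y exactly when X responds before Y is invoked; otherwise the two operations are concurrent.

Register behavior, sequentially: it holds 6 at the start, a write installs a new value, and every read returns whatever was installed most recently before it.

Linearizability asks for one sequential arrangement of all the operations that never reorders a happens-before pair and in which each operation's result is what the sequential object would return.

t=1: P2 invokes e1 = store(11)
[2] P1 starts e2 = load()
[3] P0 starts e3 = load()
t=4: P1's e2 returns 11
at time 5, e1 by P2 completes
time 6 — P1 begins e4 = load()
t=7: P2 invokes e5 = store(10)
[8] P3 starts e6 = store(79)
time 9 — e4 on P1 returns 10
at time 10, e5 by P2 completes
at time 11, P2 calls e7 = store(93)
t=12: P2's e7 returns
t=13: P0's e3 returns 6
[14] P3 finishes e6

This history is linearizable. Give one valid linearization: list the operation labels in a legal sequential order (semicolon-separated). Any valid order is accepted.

after step 1 (e3 load() → 6): value 6
after step 2 (e1 store(11)): value 11
after step 3 (e2 load() → 11): value 11
after step 4 (e5 store(10)): value 10
after step 5 (e4 load() → 10): value 10
after step 6 (e6 store(79)): value 79
after step 7 (e7 store(93)): value 93

e3; e1; e2; e5; e4; e6; e7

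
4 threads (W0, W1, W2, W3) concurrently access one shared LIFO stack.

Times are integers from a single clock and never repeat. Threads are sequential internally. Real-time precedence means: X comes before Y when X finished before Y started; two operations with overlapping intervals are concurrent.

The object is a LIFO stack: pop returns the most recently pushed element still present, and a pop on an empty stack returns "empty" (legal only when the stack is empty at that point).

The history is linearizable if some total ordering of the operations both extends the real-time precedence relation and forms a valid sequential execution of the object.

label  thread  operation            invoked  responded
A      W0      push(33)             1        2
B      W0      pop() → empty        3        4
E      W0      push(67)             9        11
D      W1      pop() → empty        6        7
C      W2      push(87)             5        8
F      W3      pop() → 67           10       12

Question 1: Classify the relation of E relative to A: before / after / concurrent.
Answer: after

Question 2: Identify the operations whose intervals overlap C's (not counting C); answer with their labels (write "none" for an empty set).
Answer: D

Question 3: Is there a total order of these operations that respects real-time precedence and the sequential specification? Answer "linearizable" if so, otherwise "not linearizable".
prefix check: 1..3 passes, 1..4 fails once B's time-4 response joins
exhaustive check: the 2 completed LIFO stack ops admit one real-time order; illegal
for example A, B fails at step 2: B pop() → empty is not legal there

not linearizable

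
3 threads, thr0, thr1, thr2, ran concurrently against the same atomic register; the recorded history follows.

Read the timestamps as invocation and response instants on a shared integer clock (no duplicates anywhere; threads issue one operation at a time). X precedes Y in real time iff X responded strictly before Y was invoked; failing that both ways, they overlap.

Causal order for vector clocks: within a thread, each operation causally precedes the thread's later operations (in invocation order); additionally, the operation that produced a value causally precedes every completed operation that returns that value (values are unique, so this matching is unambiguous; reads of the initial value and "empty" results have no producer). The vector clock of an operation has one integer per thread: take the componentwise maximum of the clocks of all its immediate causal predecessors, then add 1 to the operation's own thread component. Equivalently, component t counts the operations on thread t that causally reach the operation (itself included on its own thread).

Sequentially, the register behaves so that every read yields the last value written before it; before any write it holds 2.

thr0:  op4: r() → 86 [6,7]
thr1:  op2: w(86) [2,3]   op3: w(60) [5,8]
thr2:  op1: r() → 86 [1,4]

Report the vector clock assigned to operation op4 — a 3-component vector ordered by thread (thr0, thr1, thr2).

invoked at 2, op2 has no predecessors; its own thr1 bump gives (0, 1, 0)
VC(op1, invoked at 1): max of VC(op2)=(0, 1, 0), then +1 on thread thr2 → (0, 1, 1)
VC(op3, invoked at 5): max of VC(op2)=(0, 1, 0), then +1 on thread thr1 → (0, 2, 0)
VC(op4, invoked at 6): max of VC(op2)=(0, 1, 0), then +1 on thread thr0 → (1, 1, 0)
target: VC(op4) = (1, 1, 0)

(1, 1, 0)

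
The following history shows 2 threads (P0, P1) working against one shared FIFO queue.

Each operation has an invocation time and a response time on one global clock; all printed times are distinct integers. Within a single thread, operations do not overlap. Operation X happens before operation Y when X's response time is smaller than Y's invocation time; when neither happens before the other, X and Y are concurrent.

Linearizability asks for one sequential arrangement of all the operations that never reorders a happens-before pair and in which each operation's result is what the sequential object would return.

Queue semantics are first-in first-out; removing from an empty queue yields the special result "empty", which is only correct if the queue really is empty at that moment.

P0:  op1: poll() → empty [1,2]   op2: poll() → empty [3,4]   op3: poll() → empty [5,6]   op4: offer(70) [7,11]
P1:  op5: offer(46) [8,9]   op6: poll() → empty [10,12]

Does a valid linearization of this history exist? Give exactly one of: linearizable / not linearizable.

not linearizable

through event 11 a valid linearization exists; event 12 (op6 responding at time 12) ends that
all 3 real-time-respecting orders fail — 6 completed FIFO queue operations, no legal replay
for example op1, op2, op3, op4, op5, op6 fails at step 6: op6 poll() → empty is not legal there
for example op1, op2, op3, op5, op4, op6 fails at step 6: op6 poll() → empty is not legal there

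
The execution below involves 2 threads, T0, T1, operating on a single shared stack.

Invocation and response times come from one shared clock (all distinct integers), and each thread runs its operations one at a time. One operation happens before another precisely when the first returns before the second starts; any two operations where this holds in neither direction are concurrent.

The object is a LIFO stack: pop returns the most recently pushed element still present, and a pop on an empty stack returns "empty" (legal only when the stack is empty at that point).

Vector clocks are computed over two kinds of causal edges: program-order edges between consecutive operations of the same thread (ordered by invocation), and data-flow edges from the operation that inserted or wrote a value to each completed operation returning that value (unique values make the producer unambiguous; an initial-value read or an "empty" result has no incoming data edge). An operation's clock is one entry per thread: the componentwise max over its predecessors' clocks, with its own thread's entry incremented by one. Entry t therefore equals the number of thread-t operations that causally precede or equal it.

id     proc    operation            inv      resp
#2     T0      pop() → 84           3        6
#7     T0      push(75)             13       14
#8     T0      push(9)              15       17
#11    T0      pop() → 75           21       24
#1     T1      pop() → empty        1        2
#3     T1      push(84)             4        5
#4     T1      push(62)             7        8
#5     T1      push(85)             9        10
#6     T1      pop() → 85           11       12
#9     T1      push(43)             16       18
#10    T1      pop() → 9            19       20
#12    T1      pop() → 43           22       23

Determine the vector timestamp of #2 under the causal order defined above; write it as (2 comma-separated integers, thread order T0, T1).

(1, 2)

no predecessors for #1 (invoked 1): T1 increments from zero → (0, 1)
from VC(#1)=(0, 1), #3 (invoked 4) maxes components and bumps T1 → (0, 2)
from VC(#3)=(0, 2), #4 (invoked 7) maxes components and bumps T1 → (0, 3)
from VC(#3)=(0, 2), #2 (invoked 3) maxes components and bumps T0 → (1, 2)
from VC(#4)=(0, 3), #5 (invoked 9) maxes components and bumps T1 → (0, 4)
from VC(#2)=(1, 2), #7 (invoked 13) maxes components and bumps T0 → (2, 2)
from VC(#5)=(0, 4), #6 (invoked 11) maxes components and bumps T1 → (0, 5)
from VC(#7)=(2, 2), #8 (invoked 15) maxes components and bumps T0 → (3, 2)
from VC(#6)=(0, 5), #9 (invoked 16) maxes components and bumps T1 → (0, 6)
from VC(#7)=(2, 2), VC(#8)=(3, 2), #11 (invoked 21) maxes components and bumps T0 → (4, 2)
from VC(#8)=(3, 2), VC(#9)=(0, 6), #10 (invoked 19) maxes components and bumps T1 → (3, 7)
from VC(#9)=(0, 6), VC(#10)=(3, 7), #12 (invoked 22) maxes components and bumps T1 → (3, 8)
target: VC(#2) = (1, 2)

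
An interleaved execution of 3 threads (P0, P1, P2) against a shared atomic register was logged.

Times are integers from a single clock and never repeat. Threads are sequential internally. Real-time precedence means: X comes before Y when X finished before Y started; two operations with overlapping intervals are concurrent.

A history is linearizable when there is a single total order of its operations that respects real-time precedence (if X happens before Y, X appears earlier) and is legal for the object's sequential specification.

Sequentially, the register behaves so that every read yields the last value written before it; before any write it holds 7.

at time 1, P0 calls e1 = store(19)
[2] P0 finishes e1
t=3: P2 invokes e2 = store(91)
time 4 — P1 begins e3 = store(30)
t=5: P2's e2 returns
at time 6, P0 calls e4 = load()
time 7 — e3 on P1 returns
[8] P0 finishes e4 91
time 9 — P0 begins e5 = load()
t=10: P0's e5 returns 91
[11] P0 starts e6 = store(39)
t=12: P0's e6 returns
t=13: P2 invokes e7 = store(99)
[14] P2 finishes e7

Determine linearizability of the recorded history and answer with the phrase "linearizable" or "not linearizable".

linearizable

one valid linearization: e1, e3, e2, e4, e5, e6, e7
1. e1 store(19), leaving value 19
2. e3 store(30), leaving value 30
3. e2 store(91), leaving value 91
4. e4 load() → 91, leaving value 91
5. e5 load() → 91, leaving value 91
6. e6 store(39), leaving value 39
7. e7 store(99), leaving value 99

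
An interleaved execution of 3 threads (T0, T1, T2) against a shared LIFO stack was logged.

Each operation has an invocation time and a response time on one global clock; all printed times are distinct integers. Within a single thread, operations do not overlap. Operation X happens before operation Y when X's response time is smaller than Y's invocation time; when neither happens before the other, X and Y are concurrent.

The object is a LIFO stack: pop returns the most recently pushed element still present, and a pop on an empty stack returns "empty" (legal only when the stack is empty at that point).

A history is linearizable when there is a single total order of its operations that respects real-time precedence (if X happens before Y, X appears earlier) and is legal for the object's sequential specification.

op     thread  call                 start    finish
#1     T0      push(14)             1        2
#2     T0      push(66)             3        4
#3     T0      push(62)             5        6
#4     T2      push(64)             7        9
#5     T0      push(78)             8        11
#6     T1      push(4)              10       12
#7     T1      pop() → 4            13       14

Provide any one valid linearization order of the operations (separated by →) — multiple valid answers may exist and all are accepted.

#1 → #2 → #3 → #4 → #5 → #6 → #7

1. #1 push(14), leaving stack <14>
2. #2 push(66), leaving stack <14,66>
3. #3 push(62), leaving stack <14,66,62>
4. #4 push(64), leaving stack <14,66,62,64>
5. #5 push(78), leaving stack <14,66,62,64,78>
6. #6 push(4), leaving stack <14,66,62,64,78,4>
7. #7 pop() → 4, leaving stack <14,66,62,64,78>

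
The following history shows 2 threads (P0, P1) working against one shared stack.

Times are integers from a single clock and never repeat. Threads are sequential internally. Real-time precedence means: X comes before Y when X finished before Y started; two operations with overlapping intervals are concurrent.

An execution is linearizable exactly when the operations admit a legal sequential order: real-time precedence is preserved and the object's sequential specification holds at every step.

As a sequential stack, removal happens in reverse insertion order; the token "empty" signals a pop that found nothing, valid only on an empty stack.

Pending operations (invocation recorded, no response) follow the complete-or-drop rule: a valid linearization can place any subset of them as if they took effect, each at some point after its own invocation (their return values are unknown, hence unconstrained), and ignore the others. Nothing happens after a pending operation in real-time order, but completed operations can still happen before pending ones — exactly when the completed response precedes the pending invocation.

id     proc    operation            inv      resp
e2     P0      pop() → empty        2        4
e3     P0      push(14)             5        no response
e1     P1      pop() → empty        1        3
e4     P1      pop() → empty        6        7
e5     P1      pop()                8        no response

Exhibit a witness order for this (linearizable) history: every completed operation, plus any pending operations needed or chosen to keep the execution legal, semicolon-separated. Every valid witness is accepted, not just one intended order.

1. e1 pop() → empty, leaving stack <>
2. e2 pop() → empty, leaving stack <>
3. e4 pop() → empty, leaving stack <>

e1; e2; e4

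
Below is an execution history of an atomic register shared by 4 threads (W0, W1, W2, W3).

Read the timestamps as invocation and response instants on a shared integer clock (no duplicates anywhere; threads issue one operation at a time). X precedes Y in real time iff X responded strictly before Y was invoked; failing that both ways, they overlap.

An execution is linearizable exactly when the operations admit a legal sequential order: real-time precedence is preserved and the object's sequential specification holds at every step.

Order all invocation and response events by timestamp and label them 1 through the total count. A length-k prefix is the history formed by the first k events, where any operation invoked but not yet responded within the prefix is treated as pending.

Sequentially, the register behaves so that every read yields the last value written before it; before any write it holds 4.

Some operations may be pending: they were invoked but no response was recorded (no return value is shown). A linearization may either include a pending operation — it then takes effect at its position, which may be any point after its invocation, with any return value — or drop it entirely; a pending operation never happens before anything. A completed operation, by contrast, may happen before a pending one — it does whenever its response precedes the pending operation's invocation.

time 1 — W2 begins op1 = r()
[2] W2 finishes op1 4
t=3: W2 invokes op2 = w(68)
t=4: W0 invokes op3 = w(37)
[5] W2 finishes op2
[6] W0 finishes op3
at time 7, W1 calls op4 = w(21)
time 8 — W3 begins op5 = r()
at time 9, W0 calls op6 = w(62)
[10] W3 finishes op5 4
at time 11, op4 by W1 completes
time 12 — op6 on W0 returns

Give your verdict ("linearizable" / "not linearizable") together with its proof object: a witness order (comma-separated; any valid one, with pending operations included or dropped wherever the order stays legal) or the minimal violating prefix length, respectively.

not linearizable — minimal violating prefix: 10 events

prefix check: 1..9 passes, 1..10 fails once op5's time-10 response joins
2 orders of the 4 completed atomic register ops respect real time; none is legal
include/drop combinations of the 2 pending operations (op4, op6) were all tried; none helps
one such order, op1, op2, op3, op5 (pending dropped), breaks at step 4 where op5 r() → 4 is illegal
one such order, op1, op3, op2, op5 (pending dropped), breaks at step 4 where op5 r() → 4 is illegal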